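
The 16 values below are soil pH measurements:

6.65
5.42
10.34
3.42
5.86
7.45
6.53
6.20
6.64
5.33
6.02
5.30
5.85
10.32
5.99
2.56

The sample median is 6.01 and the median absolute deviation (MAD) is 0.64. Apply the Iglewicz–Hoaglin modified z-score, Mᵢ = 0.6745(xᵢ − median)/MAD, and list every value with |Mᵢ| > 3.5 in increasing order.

|Mᵢ| > 3.5 ⇔ |xᵢ − 6.01| > 3.5·0.64/0.6745 = 3.32.
So outliers lie outside [2.69, 9.33].
2.56: M = -3.64 → outlier.
10.32: M = 4.54 → outlier.
10.34: M = 4.56 → outlier.

2.56, 10.32, 10.34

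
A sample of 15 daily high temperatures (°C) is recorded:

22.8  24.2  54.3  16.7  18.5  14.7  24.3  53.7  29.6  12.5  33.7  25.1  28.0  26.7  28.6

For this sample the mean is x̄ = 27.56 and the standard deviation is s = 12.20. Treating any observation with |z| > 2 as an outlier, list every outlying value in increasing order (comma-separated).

Cutoffs at x̄ ± 2s: 27.56 ± 2·12.20 = [3.16, 51.96].
53.7: z = 2.14, |z| > 2 → outlier.
54.3: z = 2.19, |z| > 2 → outlier.
Every other value lies within [3.16, 51.96].

53.7, 54.3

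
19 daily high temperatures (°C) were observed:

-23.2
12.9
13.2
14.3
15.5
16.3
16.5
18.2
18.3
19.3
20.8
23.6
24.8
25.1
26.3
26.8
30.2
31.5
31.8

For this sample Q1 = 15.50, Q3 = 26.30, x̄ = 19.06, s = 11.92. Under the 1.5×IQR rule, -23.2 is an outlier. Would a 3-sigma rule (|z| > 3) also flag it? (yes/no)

yes

z = (-23.2 − 19.06) / 11.92 = -3.55.
|z| = 3.55 > 3.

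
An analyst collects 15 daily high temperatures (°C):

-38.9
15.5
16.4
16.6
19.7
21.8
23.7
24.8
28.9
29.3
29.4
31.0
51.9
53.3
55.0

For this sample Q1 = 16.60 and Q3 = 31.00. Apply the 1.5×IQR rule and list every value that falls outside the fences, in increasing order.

-38.9, 53.3, 55.0

IQR = Q3 − Q1 = 31.00 − 16.60 = 14.40.
Lower fence = Q1 − 1.5·IQR = 16.60 − 21.60 = -5.00.
Upper fence = Q3 + 1.5·IQR = 31.00 + 21.60 = 52.60.
-38.9 < -5.00 → outlier.
53.3 > 52.60 → outlier.
55.0 > 52.60 → outlier.
All remaining values lie within [-5.00, 52.60].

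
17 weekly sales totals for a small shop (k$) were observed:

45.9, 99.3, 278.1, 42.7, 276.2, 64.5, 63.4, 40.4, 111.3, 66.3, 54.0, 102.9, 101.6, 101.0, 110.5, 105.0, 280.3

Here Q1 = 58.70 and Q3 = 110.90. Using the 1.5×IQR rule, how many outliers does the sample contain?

3

IQR = 52.20; fences at 58.70 − 78.30 = -19.60 and 110.90 + 78.30 = 189.20.
Outside the cutoffs: 276.2, 278.1, 280.3.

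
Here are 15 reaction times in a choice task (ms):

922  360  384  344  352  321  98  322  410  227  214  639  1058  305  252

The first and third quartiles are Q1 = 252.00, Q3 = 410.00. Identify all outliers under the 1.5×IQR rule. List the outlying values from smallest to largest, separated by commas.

IQR = Q3 − Q1 = 410.00 − 252.00 = 158.00.
Lower fence = Q1 − 1.5·IQR = 252.00 − 237.00 = 15.00.
Upper fence = Q3 + 1.5·IQR = 410.00 + 237.00 = 647.00.
922 > 647.00 → outlier.
1058 > 647.00 → outlier.
All remaining values lie within [15.00, 647.00].

922, 1058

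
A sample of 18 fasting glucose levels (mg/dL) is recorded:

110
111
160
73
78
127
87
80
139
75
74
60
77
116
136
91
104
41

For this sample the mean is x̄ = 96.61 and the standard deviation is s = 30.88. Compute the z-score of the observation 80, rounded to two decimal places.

z = (80 − 96.61) / 30.88 = -0.54.

-0.54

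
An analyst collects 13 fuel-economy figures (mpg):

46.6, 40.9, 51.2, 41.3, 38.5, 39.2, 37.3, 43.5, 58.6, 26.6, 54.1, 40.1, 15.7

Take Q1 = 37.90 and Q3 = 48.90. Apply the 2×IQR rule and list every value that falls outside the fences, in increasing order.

15.7

IQR = Q3 − Q1 = 48.90 − 37.90 = 11.00.
Lower fence = Q1 − 2·IQR = 37.90 − 22.00 = 15.90.
Upper fence = Q3 + 2·IQR = 48.90 + 22.00 = 70.90.
15.7 < 15.90 → outlier.
All remaining values lie within [15.90, 70.90].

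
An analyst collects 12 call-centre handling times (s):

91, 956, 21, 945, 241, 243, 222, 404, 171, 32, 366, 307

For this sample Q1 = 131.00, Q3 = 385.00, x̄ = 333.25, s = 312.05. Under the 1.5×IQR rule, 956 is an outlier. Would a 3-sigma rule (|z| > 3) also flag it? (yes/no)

no

z = (956 − 333.25) / 312.05 = 2.00.
|z| = 2.00 ≤ 3.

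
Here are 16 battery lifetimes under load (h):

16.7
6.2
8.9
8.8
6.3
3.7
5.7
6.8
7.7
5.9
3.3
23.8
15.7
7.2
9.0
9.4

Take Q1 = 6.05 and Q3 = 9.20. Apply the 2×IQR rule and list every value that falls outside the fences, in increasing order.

15.7, 16.7, 23.8

IQR = Q3 − Q1 = 9.20 − 6.05 = 3.15.
Lower fence = Q1 − 2·IQR = 6.05 − 6.30 = -0.25.
Upper fence = Q3 + 2·IQR = 9.20 + 6.30 = 15.50.
15.7 > 15.50 → outlier.
16.7 > 15.50 → outlier.
23.8 > 15.50 → outlier.
All remaining values lie within [-0.25, 15.50].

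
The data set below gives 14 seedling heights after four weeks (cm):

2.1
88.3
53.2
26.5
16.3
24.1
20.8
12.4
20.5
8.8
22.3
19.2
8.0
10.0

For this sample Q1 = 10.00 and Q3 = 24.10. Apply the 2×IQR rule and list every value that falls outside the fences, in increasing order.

IQR = Q3 − Q1 = 24.10 − 10.00 = 14.10.
Lower fence = Q1 − 2·IQR = 10.00 − 28.20 = -18.20.
Upper fence = Q3 + 2·IQR = 24.10 + 28.20 = 52.30.
53.2 > 52.30 → outlier.
88.3 > 52.30 → outlier.
All remaining values lie within [-18.20, 52.30].

53.2, 88.3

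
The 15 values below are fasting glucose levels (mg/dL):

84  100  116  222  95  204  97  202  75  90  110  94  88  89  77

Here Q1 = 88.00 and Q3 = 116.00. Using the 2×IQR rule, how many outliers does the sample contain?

3

IQR = 28.00; fences at 88.00 − 56.00 = 32.00 and 116.00 + 56.00 = 172.00.
Outside the cutoffs: 202, 204, 222.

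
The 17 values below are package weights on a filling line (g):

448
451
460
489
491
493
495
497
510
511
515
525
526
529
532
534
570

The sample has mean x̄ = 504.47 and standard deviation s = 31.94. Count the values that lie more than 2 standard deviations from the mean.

1

Cutoffs: x̄ ± 2s = [440.59, 568.35].
Outside the cutoffs: 570.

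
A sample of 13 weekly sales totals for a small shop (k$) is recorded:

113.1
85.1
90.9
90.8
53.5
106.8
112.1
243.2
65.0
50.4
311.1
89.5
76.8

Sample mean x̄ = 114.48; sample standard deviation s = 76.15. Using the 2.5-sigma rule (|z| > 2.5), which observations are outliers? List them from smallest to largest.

Cutoffs at x̄ ± 2.5s: 114.48 ± 2.5·76.15 = [-75.895, 304.855].
311.1: z = 2.58, |z| > 2.5 → outlier.
Every other value lies within [-75.895, 304.855].

311.1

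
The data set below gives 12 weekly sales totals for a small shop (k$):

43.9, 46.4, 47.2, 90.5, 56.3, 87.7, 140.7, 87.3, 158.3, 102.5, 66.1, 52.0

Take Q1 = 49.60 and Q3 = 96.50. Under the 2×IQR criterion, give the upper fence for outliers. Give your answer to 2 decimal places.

IQR = Q3 − Q1 = 96.50 − 49.60 = 46.90.
Lower fence = Q1 − 2·IQR = 49.60 − 93.80 = -44.20.
Upper fence = Q3 + 2·IQR = 96.50 + 93.80 = 190.30.

190.30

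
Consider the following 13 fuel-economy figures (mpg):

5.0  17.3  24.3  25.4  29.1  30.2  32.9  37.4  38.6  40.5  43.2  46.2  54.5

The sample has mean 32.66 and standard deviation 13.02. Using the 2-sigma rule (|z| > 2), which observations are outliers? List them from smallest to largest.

Cutoffs at x̄ ± 2s: 32.66 ± 2·13.02 = [6.62, 58.70].
5.0: z = -2.12, |z| > 2 → outlier.
Every other value lies within [6.62, 58.70].

5.0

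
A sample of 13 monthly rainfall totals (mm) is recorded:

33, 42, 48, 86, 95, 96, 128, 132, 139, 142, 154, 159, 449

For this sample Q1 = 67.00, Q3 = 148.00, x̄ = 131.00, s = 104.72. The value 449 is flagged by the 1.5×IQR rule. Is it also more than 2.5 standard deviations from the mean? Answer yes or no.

z = (449 − 131.00) / 104.72 = 3.04.
|z| = 3.04 > 2.5.

yes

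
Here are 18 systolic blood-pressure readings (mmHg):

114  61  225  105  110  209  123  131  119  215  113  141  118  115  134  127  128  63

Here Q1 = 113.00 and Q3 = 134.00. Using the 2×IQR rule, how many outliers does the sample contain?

5

IQR = 21.00; fences at 113.00 − 42.00 = 71.00 and 134.00 + 42.00 = 176.00.
Outside the cutoffs: 61, 63, 209, 215, 225.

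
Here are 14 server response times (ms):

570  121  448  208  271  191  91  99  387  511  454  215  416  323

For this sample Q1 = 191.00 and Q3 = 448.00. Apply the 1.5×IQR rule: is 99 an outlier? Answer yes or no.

no

IQR = Q3 − Q1 = 448.00 − 191.00 = 257.00.
Lower fence = Q1 − 1.5·IQR = 191.00 − 385.50 = -194.50.
Upper fence = Q3 + 1.5·IQR = 448.00 + 385.50 = 833.50.
99 lies within [-194.50, 833.50].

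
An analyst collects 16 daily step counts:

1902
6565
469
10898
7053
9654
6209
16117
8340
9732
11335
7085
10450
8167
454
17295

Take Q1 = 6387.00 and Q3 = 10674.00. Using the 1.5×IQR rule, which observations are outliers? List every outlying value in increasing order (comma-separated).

17295

IQR = Q3 − Q1 = 10674.00 − 6387.00 = 4287.00.
Lower fence = Q1 − 1.5·IQR = 6387.00 − 6430.50 = -43.50.
Upper fence = Q3 + 1.5·IQR = 10674.00 + 6430.50 = 17104.50.
17295 > 17104.50 → outlier.
All remaining values lie within [-43.50, 17104.50].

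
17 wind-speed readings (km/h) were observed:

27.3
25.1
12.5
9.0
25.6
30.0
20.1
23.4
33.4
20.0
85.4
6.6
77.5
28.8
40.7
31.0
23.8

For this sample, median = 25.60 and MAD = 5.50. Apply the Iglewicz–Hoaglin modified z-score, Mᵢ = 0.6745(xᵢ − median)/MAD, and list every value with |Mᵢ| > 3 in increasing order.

|Mᵢ| > 3 ⇔ |xᵢ − 25.60| > 3·5.50/0.6745 = 24.46.
So outliers lie outside [1.14, 50.06].
77.5: M = 6.36 → outlier.
85.4: M = 7.33 → outlier.

77.5, 85.4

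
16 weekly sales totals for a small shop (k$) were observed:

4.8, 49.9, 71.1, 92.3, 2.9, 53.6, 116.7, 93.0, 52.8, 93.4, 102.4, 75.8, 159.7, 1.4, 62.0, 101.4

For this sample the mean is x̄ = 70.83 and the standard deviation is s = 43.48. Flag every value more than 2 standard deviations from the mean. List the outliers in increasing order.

Cutoffs at x̄ ± 2s: 70.83 ± 2·43.48 = [-16.13, 157.79].
159.7: z = 2.04, |z| > 2 → outlier.
Every other value lies within [-16.13, 157.79].

159.7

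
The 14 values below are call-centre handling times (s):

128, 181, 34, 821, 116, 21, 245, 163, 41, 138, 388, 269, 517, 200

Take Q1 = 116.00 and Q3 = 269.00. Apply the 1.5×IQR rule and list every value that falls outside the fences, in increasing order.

517, 821

IQR = Q3 − Q1 = 269.00 − 116.00 = 153.00.
Lower fence = Q1 − 1.5·IQR = 116.00 − 229.50 = -113.50.
Upper fence = Q3 + 1.5·IQR = 269.00 + 229.50 = 498.50.
517 > 498.50 → outlier.
821 > 498.50 → outlier.
All remaining values lie within [-113.50, 498.50].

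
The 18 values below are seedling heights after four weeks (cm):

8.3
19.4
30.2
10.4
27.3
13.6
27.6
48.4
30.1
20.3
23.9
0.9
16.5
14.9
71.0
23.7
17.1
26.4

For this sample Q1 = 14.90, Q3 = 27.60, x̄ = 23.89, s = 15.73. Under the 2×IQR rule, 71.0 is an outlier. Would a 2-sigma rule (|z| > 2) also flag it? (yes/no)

z = (71.0 − 23.89) / 15.73 = 2.99.
|z| = 2.99 > 2.

yes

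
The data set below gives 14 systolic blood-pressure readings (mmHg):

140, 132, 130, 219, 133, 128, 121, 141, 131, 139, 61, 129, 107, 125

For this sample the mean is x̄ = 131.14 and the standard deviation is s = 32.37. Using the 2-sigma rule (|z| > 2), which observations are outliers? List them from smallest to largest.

Cutoffs at x̄ ± 2s: 131.14 ± 2·32.37 = [66.40, 195.88].
61: z = -2.17, |z| > 2 → outlier.
219: z = 2.71, |z| > 2 → outlier.
Every other value lies within [66.40, 195.88].

61, 219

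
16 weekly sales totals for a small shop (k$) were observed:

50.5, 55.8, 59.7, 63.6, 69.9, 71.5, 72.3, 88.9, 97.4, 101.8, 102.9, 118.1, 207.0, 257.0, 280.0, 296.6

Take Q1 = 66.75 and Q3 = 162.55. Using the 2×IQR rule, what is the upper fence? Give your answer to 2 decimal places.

IQR = Q3 − Q1 = 162.55 − 66.75 = 95.80.
Lower fence = Q1 − 2·IQR = 66.75 − 191.60 = -124.85.
Upper fence = Q3 + 2·IQR = 162.55 + 191.60 = 354.15.

354.15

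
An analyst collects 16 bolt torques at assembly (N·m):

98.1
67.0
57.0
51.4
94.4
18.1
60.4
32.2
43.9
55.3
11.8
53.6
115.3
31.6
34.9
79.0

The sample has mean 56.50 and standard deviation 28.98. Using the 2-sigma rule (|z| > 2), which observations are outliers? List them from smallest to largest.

115.3

Cutoffs at x̄ ± 2s: 56.50 ± 2·28.98 = [-1.46, 114.46].
115.3: z = 2.03, |z| > 2 → outlier.
Every other value lies within [-1.46, 114.46].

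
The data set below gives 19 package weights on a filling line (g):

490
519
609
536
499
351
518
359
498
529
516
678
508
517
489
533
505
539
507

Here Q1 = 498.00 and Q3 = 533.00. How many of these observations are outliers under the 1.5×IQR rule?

4

IQR = 35.00; fences at 498.00 − 52.50 = 445.50 and 533.00 + 52.50 = 585.50.
Outside the cutoffs: 351, 359, 609, 678.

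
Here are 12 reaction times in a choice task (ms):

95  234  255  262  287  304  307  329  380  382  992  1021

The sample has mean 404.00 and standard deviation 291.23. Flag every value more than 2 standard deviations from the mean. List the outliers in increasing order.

992, 1021

Cutoffs at x̄ ± 2s: 404.00 ± 2·291.23 = [-178.46, 986.46].
992: z = 2.02, |z| > 2 → outlier.
1021: z = 2.12, |z| > 2 → outlier.
Every other value lies within [-178.46, 986.46].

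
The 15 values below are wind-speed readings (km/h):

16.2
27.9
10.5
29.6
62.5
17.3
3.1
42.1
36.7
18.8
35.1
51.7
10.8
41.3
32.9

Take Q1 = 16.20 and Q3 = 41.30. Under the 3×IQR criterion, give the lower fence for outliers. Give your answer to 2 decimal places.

IQR = Q3 − Q1 = 41.30 − 16.20 = 25.10.
Lower fence = Q1 − 3·IQR = 16.20 − 75.30 = -59.10.
Upper fence = Q3 + 3·IQR = 41.30 + 75.30 = 116.60.

-59.10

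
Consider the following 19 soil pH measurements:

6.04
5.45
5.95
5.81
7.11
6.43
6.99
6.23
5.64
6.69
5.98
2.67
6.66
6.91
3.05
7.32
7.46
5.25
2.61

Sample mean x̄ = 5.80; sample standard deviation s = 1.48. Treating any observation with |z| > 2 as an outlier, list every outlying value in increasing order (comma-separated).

Cutoffs at x̄ ± 2s: 5.80 ± 2·1.48 = [2.84, 8.76].
2.61: z = -2.16, |z| > 2 → outlier.
2.67: z = -2.11, |z| > 2 → outlier.
Every other value lies within [2.84, 8.76].

2.61, 2.67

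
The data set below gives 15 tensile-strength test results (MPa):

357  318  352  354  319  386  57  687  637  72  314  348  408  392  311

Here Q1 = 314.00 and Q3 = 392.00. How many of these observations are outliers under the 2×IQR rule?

IQR = 78.00; fences at 314.00 − 156.00 = 158.00 and 392.00 + 156.00 = 548.00.
Outside the cutoffs: 57, 72, 637, 687.

4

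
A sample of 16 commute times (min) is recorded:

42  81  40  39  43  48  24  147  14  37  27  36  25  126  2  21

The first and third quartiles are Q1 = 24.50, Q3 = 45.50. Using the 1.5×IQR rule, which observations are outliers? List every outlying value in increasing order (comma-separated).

IQR = Q3 − Q1 = 45.50 − 24.50 = 21.00.
Lower fence = Q1 − 1.5·IQR = 24.50 − 31.50 = -7.00.
Upper fence = Q3 + 1.5·IQR = 45.50 + 31.50 = 77.00.
81 > 77.00 → outlier.
126 > 77.00 → outlier.
147 > 77.00 → outlier.
All remaining values lie within [-7.00, 77.00].

81, 126, 147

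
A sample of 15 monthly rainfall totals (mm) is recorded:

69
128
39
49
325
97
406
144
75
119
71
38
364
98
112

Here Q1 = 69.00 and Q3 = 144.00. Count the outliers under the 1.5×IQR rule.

IQR = 75.00; fences at 69.00 − 112.50 = -43.50 and 144.00 + 112.50 = 256.50.
Outside the cutoffs: 325, 364, 406.

3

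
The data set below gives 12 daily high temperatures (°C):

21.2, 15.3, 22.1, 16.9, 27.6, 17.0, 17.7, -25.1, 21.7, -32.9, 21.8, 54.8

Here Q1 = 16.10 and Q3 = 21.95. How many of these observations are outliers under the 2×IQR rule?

3

IQR = 5.85; fences at 16.10 − 11.70 = 4.40 and 21.95 + 11.70 = 33.65.
Outside the cutoffs: -32.9, -25.1, 54.8.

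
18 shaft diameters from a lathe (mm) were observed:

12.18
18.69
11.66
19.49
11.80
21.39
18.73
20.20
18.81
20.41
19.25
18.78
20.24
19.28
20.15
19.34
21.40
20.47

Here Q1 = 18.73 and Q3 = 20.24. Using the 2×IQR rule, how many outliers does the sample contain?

IQR = 1.51; fences at 18.73 − 3.02 = 15.71 and 20.24 + 3.02 = 23.26.
Outside the cutoffs: 11.66, 11.80, 12.18.

3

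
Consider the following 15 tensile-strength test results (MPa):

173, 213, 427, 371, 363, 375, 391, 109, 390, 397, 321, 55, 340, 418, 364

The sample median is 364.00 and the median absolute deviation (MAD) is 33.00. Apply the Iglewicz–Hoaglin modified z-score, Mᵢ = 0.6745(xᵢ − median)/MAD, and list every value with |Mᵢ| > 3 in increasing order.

|Mᵢ| > 3 ⇔ |xᵢ − 364.00| > 3·33.00/0.6745 = 146.78.
So outliers lie outside [217.22, 510.78].
55: M = -6.32 → outlier.
109: M = -5.21 → outlier.
173: M = -3.90 → outlier.
213: M = -3.09 → outlier.

55, 109, 173, 213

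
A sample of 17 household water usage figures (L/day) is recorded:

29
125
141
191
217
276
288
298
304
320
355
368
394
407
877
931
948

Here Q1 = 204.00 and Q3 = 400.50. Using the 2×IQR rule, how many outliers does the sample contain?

3

IQR = 196.50; fences at 204.00 − 393.00 = -189.00 and 400.50 + 393.00 = 793.50.
Outside the cutoffs: 877, 931, 948.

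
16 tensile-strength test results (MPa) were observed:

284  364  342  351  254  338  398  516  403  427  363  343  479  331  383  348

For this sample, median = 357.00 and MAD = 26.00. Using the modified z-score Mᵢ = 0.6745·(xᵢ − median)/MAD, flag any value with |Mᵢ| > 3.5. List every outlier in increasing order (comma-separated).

516

|Mᵢ| > 3.5 ⇔ |xᵢ − 357.00| > 3.5·26.00/0.6745 = 134.91.
So outliers lie outside [222.09, 491.91].
516: M = 4.12 → outlier.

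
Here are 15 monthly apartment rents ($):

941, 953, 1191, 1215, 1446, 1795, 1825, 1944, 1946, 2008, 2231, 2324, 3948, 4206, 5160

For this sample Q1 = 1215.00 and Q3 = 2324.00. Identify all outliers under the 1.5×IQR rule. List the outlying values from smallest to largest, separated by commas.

4206, 5160

IQR = Q3 − Q1 = 2324.00 − 1215.00 = 1109.00.
Lower fence = Q1 − 1.5·IQR = 1215.00 − 1663.50 = -448.50.
Upper fence = Q3 + 1.5·IQR = 2324.00 + 1663.50 = 3987.50.
4206 > 3987.50 → outlier.
5160 > 3987.50 → outlier.
All remaining values lie within [-448.50, 3987.50].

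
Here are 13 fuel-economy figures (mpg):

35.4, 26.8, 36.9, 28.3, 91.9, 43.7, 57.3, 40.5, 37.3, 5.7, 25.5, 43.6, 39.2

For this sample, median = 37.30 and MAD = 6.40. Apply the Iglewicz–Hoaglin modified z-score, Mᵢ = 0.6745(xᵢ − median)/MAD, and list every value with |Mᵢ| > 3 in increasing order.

|Mᵢ| > 3 ⇔ |xᵢ − 37.30| > 3·6.40/0.6745 = 28.47.
So outliers lie outside [8.83, 65.77].
5.7: M = -3.33 → outlier.
91.9: M = 5.75 → outlier.

5.7, 91.9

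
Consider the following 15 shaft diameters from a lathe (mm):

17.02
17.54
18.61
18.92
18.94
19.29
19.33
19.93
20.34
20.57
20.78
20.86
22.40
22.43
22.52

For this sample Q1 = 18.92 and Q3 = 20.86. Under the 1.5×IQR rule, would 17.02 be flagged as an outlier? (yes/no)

no

IQR = Q3 − Q1 = 20.86 − 18.92 = 1.94.
Lower fence = Q1 − 1.5·IQR = 18.92 − 2.91 = 16.01.
Upper fence = Q3 + 1.5·IQR = 20.86 + 2.91 = 23.77.
17.02 lies within [16.01, 23.77].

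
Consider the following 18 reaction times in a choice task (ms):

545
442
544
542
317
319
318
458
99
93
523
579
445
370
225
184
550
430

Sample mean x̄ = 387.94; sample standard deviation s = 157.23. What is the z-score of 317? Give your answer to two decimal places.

-0.45

z = (317 − 387.94) / 157.23 = -0.45.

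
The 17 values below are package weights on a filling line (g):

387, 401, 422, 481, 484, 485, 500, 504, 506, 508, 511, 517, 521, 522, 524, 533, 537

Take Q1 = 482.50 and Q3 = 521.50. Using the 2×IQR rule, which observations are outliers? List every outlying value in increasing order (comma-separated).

387, 401

IQR = Q3 − Q1 = 521.50 − 482.50 = 39.00.
Lower fence = Q1 − 2·IQR = 482.50 − 78.00 = 404.50.
Upper fence = Q3 + 2·IQR = 521.50 + 78.00 = 599.50.
387 < 404.50 → outlier.
401 < 404.50 → outlier.
All remaining values lie within [404.50, 599.50].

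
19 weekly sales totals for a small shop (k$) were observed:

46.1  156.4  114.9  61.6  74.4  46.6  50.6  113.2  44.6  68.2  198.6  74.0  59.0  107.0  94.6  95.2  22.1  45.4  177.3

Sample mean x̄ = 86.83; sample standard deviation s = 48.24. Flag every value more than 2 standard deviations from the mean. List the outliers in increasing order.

Cutoffs at x̄ ± 2s: 86.83 ± 2·48.24 = [-9.65, 183.31].
198.6: z = 2.32, |z| > 2 → outlier.
Every other value lies within [-9.65, 183.31].

198.6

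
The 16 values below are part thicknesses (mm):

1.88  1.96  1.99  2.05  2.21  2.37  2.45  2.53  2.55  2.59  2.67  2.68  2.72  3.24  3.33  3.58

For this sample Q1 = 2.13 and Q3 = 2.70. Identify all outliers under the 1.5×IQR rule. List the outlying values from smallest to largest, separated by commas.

IQR = Q3 − Q1 = 2.70 − 2.13 = 0.57.
Lower fence = Q1 − 1.5·IQR = 2.13 − 0.855 = 1.275.
Upper fence = Q3 + 1.5·IQR = 2.70 + 0.855 = 3.555.
3.58 > 3.555 → outlier.
All remaining values lie within [1.275, 3.555].

3.58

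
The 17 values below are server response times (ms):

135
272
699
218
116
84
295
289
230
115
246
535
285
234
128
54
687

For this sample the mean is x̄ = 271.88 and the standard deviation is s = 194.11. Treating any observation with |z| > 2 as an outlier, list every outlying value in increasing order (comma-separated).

Cutoffs at x̄ ± 2s: 271.88 ± 2·194.11 = [-116.34, 660.10].
687: z = 2.14, |z| > 2 → outlier.
699: z = 2.20, |z| > 2 → outlier.
Every other value lies within [-116.34, 660.10].

687, 699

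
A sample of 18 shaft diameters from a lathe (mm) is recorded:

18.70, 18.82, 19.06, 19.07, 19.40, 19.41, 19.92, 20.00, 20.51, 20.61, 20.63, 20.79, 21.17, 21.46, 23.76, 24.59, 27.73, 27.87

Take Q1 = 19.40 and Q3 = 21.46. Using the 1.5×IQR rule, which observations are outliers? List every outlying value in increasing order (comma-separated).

IQR = Q3 − Q1 = 21.46 − 19.40 = 2.06.
Lower fence = Q1 − 1.5·IQR = 19.40 − 3.09 = 16.31.
Upper fence = Q3 + 1.5·IQR = 21.46 + 3.09 = 24.55.
24.59 > 24.55 → outlier.
27.73 > 24.55 → outlier.
27.87 > 24.55 → outlier.
All remaining values lie within [16.31, 24.55].

24.59, 27.73, 27.87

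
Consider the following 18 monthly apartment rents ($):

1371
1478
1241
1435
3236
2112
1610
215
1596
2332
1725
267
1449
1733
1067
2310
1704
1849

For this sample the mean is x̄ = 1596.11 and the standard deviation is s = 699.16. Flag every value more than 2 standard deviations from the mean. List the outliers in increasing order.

Cutoffs at x̄ ± 2s: 1596.11 ± 2·699.16 = [197.79, 2994.43].
3236: z = 2.35, |z| > 2 → outlier.
Every other value lies within [197.79, 2994.43].

3236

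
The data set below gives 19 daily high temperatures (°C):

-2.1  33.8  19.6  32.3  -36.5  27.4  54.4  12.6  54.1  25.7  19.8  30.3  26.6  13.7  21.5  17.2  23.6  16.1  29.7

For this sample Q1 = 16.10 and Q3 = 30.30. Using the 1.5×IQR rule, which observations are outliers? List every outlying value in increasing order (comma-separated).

-36.5, 54.1, 54.4

IQR = Q3 − Q1 = 30.30 − 16.10 = 14.20.
Lower fence = Q1 − 1.5·IQR = 16.10 − 21.30 = -5.20.
Upper fence = Q3 + 1.5·IQR = 30.30 + 21.30 = 51.60.
-36.5 < -5.20 → outlier.
54.1 > 51.60 → outlier.
54.4 > 51.60 → outlier.
All remaining values lie within [-5.20, 51.60].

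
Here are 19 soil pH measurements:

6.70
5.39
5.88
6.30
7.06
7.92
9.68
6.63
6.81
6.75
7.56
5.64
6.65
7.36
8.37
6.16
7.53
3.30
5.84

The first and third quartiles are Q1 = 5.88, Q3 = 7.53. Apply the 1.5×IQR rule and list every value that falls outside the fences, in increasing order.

3.30

IQR = Q3 − Q1 = 7.53 − 5.88 = 1.65.
Lower fence = Q1 − 1.5·IQR = 5.88 − 2.475 = 3.405.
Upper fence = Q3 + 1.5·IQR = 7.53 + 2.475 = 10.005.
3.30 < 3.405 → outlier.
All remaining values lie within [3.405, 10.005].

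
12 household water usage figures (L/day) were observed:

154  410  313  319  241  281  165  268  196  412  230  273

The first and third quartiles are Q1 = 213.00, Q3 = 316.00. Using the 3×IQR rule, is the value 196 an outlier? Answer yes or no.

no

IQR = Q3 − Q1 = 316.00 − 213.00 = 103.00.
Lower fence = Q1 − 3·IQR = 213.00 − 309.00 = -96.00.
Upper fence = Q3 + 3·IQR = 316.00 + 309.00 = 625.00.
196 lies within [-96.00, 625.00].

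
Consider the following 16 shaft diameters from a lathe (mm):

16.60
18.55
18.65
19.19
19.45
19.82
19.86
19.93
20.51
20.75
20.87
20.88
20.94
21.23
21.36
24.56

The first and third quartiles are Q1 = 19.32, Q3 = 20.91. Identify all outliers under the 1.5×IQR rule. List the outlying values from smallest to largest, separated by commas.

16.60, 24.56

IQR = Q3 − Q1 = 20.91 − 19.32 = 1.59.
Lower fence = Q1 − 1.5·IQR = 19.32 − 2.385 = 16.935.
Upper fence = Q3 + 1.5·IQR = 20.91 + 2.385 = 23.295.
16.60 < 16.935 → outlier.
24.56 > 23.295 → outlier.
All remaining values lie within [16.935, 23.295].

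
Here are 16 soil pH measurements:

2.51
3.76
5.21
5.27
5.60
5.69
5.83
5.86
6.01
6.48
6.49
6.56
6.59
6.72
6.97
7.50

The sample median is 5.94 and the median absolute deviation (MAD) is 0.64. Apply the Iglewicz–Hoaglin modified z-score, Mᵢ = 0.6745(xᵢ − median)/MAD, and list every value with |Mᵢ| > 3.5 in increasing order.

2.51

|Mᵢ| > 3.5 ⇔ |xᵢ − 5.94| > 3.5·0.64/0.6745 = 3.32.
So outliers lie outside [2.62, 9.26].
2.51: M = -3.61 → outlier.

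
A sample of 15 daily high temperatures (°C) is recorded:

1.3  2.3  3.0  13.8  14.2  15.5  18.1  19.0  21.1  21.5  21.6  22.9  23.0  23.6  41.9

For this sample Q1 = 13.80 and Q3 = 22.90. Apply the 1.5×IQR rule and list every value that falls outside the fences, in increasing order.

41.9

IQR = Q3 − Q1 = 22.90 − 13.80 = 9.10.
Lower fence = Q1 − 1.5·IQR = 13.80 − 13.65 = 0.15.
Upper fence = Q3 + 1.5·IQR = 22.90 + 13.65 = 36.55.
41.9 > 36.55 → outlier.
All remaining values lie within [0.15, 36.55].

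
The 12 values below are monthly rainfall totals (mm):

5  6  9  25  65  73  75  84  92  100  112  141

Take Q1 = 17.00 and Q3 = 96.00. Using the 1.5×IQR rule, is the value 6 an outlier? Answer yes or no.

no

IQR = Q3 − Q1 = 96.00 − 17.00 = 79.00.
Lower fence = Q1 − 1.5·IQR = 17.00 − 118.50 = -101.50.
Upper fence = Q3 + 1.5·IQR = 96.00 + 118.50 = 214.50.
6 lies within [-101.50, 214.50].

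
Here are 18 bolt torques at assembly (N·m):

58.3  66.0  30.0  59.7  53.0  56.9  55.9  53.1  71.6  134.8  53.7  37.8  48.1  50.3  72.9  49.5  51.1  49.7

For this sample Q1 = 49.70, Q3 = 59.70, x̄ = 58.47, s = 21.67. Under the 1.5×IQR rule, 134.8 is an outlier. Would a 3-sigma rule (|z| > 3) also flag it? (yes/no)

yes

z = (134.8 − 58.47) / 21.67 = 3.52.
|z| = 3.52 > 3.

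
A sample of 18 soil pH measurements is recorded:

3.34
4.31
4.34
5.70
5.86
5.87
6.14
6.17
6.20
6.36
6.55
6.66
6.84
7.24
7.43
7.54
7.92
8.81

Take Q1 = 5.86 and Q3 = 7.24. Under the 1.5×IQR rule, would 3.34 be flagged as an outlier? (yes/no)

IQR = Q3 − Q1 = 7.24 − 5.86 = 1.38.
Lower fence = Q1 − 1.5·IQR = 5.86 − 2.07 = 3.79.
Upper fence = Q3 + 1.5·IQR = 7.24 + 2.07 = 9.31.
3.34 lies below the lower fence.

yes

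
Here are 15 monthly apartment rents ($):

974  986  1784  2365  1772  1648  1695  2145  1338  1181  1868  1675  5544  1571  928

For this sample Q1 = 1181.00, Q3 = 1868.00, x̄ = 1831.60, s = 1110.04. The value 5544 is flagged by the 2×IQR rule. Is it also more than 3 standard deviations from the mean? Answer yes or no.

z = (5544 − 1831.60) / 1110.04 = 3.34.
|z| = 3.34 > 3.

yes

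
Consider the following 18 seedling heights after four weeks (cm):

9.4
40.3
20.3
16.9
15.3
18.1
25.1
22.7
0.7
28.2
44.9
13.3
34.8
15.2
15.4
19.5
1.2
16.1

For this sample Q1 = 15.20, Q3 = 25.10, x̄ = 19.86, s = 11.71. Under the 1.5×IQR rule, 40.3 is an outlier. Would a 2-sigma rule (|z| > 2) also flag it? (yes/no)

no

z = (40.3 − 19.86) / 11.71 = 1.75.
|z| = 1.75 ≤ 2.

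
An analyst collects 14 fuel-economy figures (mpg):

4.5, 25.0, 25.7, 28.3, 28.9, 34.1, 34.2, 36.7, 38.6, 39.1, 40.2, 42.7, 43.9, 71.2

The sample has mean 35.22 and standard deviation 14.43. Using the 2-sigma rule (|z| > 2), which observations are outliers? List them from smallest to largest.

Cutoffs at x̄ ± 2s: 35.22 ± 2·14.43 = [6.36, 64.08].
4.5: z = -2.13, |z| > 2 → outlier.
71.2: z = 2.49, |z| > 2 → outlier.
Every other value lies within [6.36, 64.08].

4.5, 71.2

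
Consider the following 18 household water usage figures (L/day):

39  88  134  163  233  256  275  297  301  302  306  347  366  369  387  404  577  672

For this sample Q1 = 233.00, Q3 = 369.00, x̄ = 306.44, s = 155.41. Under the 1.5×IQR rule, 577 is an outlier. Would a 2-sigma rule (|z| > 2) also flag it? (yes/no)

z = (577 − 306.44) / 155.41 = 1.74.
|z| = 1.74 ≤ 2.

no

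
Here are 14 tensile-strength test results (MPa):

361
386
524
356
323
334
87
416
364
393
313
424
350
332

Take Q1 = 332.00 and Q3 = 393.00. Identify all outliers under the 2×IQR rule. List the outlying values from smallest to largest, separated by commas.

87, 524

IQR = Q3 − Q1 = 393.00 − 332.00 = 61.00.
Lower fence = Q1 − 2·IQR = 332.00 − 122.00 = 210.00.
Upper fence = Q3 + 2·IQR = 393.00 + 122.00 = 515.00.
87 < 210.00 → outlier.
524 > 515.00 → outlier.
All remaining values lie within [210.00, 515.00].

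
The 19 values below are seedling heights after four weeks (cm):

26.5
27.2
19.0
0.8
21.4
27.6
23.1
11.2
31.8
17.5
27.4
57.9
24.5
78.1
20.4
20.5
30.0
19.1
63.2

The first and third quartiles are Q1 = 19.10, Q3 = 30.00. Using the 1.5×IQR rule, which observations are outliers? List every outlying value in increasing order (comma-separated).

IQR = Q3 − Q1 = 30.00 − 19.10 = 10.90.
Lower fence = Q1 − 1.5·IQR = 19.10 − 16.35 = 2.75.
Upper fence = Q3 + 1.5·IQR = 30.00 + 16.35 = 46.35.
0.8 < 2.75 → outlier.
57.9 > 46.35 → outlier.
63.2 > 46.35 → outlier.
78.1 > 46.35 → outlier.
All remaining values lie within [2.75, 46.35].

0.8, 57.9, 63.2, 78.1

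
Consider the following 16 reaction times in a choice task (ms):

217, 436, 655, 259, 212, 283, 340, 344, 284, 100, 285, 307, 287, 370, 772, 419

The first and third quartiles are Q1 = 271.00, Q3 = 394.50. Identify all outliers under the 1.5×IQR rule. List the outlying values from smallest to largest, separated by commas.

IQR = Q3 − Q1 = 394.50 − 271.00 = 123.50.
Lower fence = Q1 − 1.5·IQR = 271.00 − 185.25 = 85.75.
Upper fence = Q3 + 1.5·IQR = 394.50 + 185.25 = 579.75.
655 > 579.75 → outlier.
772 > 579.75 → outlier.
All remaining values lie within [85.75, 579.75].

655, 772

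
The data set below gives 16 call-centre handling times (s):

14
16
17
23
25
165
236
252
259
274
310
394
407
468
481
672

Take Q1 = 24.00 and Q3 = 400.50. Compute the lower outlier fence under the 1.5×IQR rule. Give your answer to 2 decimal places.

IQR = Q3 − Q1 = 400.50 − 24.00 = 376.50.
Lower fence = Q1 − 1.5·IQR = 24.00 − 564.75 = -540.75.
Upper fence = Q3 + 1.5·IQR = 400.50 + 564.75 = 965.25.

-540.75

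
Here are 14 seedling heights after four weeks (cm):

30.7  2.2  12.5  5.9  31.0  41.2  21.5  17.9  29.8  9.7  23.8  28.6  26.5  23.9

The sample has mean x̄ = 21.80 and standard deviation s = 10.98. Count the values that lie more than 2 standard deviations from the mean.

0

Cutoffs: x̄ ± 2s = [-0.16, 43.76].
Every value lies within the cutoffs.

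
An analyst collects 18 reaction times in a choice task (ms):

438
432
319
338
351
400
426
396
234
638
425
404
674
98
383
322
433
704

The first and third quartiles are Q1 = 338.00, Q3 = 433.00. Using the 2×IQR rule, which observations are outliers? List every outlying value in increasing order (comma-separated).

IQR = Q3 − Q1 = 433.00 − 338.00 = 95.00.
Lower fence = Q1 − 2·IQR = 338.00 − 190.00 = 148.00.
Upper fence = Q3 + 2·IQR = 433.00 + 190.00 = 623.00.
98 < 148.00 → outlier.
638 > 623.00 → outlier.
674 > 623.00 → outlier.
704 > 623.00 → outlier.
All remaining values lie within [148.00, 623.00].

98, 638, 674, 704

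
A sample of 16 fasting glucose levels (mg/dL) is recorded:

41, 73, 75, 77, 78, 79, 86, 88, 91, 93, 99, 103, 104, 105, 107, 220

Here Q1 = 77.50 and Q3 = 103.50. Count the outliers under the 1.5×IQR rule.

1

IQR = 26.00; fences at 77.50 − 39.00 = 38.50 and 103.50 + 39.00 = 142.50.
Outside the cutoffs: 220.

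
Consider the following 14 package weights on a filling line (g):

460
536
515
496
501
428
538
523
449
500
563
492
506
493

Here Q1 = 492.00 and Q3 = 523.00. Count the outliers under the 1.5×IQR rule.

1

IQR = 31.00; fences at 492.00 − 46.50 = 445.50 and 523.00 + 46.50 = 569.50.
Outside the cutoffs: 428.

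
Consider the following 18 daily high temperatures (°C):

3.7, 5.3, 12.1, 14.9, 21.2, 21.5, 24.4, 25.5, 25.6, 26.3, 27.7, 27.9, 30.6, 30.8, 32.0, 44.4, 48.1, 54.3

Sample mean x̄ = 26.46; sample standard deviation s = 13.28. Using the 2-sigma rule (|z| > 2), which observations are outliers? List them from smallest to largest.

Cutoffs at x̄ ± 2s: 26.46 ± 2·13.28 = [-0.10, 53.02].
54.3: z = 2.10, |z| > 2 → outlier.
Every other value lies within [-0.10, 53.02].

54.3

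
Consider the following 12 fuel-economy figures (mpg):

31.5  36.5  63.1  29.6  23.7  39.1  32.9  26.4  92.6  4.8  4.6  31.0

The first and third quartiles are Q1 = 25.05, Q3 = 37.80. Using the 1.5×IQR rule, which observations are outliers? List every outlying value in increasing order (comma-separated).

4.6, 4.8, 63.1, 92.6

IQR = Q3 − Q1 = 37.80 − 25.05 = 12.75.
Lower fence = Q1 − 1.5·IQR = 25.05 − 19.125 = 5.925.
Upper fence = Q3 + 1.5·IQR = 37.80 + 19.125 = 56.925.
4.6 < 5.925 → outlier.
4.8 < 5.925 → outlier.
63.1 > 56.925 → outlier.
92.6 > 56.925 → outlier.
All remaining values lie within [5.925, 56.925].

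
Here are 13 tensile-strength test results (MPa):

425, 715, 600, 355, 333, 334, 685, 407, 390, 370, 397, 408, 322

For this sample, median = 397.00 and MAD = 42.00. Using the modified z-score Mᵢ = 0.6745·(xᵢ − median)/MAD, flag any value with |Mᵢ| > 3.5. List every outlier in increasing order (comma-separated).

685, 715

|Mᵢ| > 3.5 ⇔ |xᵢ − 397.00| > 3.5·42.00/0.6745 = 217.94.
So outliers lie outside [179.06, 614.94].
685: M = 4.63 → outlier.
715: M = 5.11 → outlier.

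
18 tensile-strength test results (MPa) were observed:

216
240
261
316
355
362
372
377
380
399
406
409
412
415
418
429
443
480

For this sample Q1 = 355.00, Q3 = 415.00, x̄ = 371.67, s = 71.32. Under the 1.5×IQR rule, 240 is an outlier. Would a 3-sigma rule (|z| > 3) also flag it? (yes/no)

no

z = (240 − 371.67) / 71.32 = -1.85.
|z| = 1.85 ≤ 3.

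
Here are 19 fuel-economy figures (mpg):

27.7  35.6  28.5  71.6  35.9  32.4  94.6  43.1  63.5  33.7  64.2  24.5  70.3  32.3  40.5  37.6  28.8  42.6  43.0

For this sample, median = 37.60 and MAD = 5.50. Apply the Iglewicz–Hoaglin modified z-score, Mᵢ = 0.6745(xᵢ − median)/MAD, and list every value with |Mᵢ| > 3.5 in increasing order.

70.3, 71.6, 94.6

|Mᵢ| > 3.5 ⇔ |xᵢ − 37.60| > 3.5·5.50/0.6745 = 28.54.
So outliers lie outside [9.06, 66.14].
70.3: M = 4.01 → outlier.
71.6: M = 4.17 → outlier.
94.6: M = 6.99 → outlier.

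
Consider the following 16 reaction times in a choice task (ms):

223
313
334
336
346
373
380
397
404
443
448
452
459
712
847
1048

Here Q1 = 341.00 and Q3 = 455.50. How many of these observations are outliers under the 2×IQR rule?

IQR = 114.50; fences at 341.00 − 229.00 = 112.00 and 455.50 + 229.00 = 684.50.
Outside the cutoffs: 712, 847, 1048.

3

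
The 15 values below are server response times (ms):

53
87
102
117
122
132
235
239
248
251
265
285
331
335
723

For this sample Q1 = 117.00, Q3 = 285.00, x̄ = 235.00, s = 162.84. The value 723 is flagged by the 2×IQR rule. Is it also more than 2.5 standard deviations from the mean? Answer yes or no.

yes

z = (723 − 235.00) / 162.84 = 3.00.
|z| = 3.00 > 2.5.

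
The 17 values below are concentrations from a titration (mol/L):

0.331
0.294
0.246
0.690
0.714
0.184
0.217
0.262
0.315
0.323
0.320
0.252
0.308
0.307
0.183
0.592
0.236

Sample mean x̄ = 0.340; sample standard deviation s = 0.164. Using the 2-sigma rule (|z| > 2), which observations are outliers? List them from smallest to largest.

Cutoffs at x̄ ± 2s: 0.340 ± 2·0.164 = [0.012, 0.668].
0.690: z = 2.13, |z| > 2 → outlier.
0.714: z = 2.28, |z| > 2 → outlier.
Every other value lies within [0.012, 0.668].

0.690, 0.714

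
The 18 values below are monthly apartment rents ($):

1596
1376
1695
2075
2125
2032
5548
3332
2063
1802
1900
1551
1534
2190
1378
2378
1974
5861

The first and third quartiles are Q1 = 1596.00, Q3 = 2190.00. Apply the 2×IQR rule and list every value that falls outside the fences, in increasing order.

IQR = Q3 − Q1 = 2190.00 − 1596.00 = 594.00.
Lower fence = Q1 − 2·IQR = 1596.00 − 1188.00 = 408.00.
Upper fence = Q3 + 2·IQR = 2190.00 + 1188.00 = 3378.00.
5548 > 3378.00 → outlier.
5861 > 3378.00 → outlier.
All remaining values lie within [408.00, 3378.00].

5548, 5861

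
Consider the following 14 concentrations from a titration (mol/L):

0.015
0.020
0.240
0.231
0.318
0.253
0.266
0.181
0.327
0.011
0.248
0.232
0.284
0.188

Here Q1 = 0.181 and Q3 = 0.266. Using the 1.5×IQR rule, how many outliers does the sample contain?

3

IQR = 0.085; fences at 0.181 − 0.1275 = 0.0535 and 0.266 + 0.1275 = 0.3935.
Outside the cutoffs: 0.011, 0.015, 0.020.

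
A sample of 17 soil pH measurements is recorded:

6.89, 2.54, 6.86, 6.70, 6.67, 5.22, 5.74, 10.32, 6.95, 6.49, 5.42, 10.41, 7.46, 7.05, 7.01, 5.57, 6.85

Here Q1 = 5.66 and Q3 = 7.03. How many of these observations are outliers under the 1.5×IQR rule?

3

IQR = 1.37; fences at 5.66 − 2.055 = 3.605 and 7.03 + 2.055 = 9.085.
Outside the cutoffs: 2.54, 10.32, 10.41.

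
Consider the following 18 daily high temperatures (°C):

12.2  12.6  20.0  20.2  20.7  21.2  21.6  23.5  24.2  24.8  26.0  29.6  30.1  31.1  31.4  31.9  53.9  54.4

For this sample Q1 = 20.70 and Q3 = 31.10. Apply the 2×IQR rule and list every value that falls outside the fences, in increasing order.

IQR = Q3 − Q1 = 31.10 − 20.70 = 10.40.
Lower fence = Q1 − 2·IQR = 20.70 − 20.80 = -0.10.
Upper fence = Q3 + 2·IQR = 31.10 + 20.80 = 51.90.
53.9 > 51.90 → outlier.
54.4 > 51.90 → outlier.
All remaining values lie within [-0.10, 51.90].

53.9, 54.4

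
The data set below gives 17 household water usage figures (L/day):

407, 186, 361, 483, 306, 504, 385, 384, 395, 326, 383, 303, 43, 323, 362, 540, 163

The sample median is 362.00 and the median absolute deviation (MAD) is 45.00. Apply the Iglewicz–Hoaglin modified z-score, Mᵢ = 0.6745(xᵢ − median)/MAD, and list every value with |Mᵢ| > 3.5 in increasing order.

43

|Mᵢ| > 3.5 ⇔ |xᵢ − 362.00| > 3.5·45.00/0.6745 = 233.51.
So outliers lie outside [128.49, 595.51].
43: M = -4.78 → outlier.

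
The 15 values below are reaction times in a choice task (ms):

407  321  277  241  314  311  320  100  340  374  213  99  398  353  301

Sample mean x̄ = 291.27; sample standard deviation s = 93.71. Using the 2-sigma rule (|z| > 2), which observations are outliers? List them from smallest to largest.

Cutoffs at x̄ ± 2s: 291.27 ± 2·93.71 = [103.85, 478.69].
99: z = -2.05, |z| > 2 → outlier.
100: z = -2.04, |z| > 2 → outlier.
Every other value lies within [103.85, 478.69].

99, 100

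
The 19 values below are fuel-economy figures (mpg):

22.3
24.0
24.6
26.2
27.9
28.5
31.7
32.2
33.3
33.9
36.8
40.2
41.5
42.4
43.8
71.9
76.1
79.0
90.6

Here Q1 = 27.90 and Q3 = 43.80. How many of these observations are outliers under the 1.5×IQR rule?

4

IQR = 15.90; fences at 27.90 − 23.85 = 4.05 and 43.80 + 23.85 = 67.65.
Outside the cutoffs: 71.9, 76.1, 79.0, 90.6.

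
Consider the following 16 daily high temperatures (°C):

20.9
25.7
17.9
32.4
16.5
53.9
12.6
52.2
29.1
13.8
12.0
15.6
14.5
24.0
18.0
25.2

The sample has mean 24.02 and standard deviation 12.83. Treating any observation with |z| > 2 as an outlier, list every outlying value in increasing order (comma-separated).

Cutoffs at x̄ ± 2s: 24.02 ± 2·12.83 = [-1.64, 49.68].
52.2: z = 2.20, |z| > 2 → outlier.
53.9: z = 2.33, |z| > 2 → outlier.
Every other value lies within [-1.64, 49.68].

52.2, 53.9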